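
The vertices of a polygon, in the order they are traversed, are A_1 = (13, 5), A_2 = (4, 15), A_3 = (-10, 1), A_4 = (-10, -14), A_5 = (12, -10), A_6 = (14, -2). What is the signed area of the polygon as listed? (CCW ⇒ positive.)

Apply the surveyor's formula: 2A = Σ (x_i·y_{i+1} − x_{i+1}·y_i), indices taken mod 6.
Σ = (175) + (154) + (150) + (268) + (116) + (96) = 959
Signed area = Σ/2 = 479.5 (positive ⇒ counter-clockwise traversal).

479.5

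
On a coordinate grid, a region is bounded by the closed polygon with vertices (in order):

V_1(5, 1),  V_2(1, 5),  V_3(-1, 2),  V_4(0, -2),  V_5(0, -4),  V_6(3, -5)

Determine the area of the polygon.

36.5

Apply Gauss's area formula: 2A = Σ (x_i·y_{i+1} − x_{i+1}·y_i), indices taken mod 6.
Σ = (24) + (7) + (2) + (0) + (12) + (28) = 73
Area = |Σ|/2 = 36.5.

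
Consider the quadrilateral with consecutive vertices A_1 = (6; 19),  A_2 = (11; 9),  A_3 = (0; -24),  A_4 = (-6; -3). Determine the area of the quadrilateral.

329.5

Apply the shoelace formula: 2A = Σ (x_i·y_{i+1} − x_{i+1}·y_i), indices taken mod 4.
Σ = (-155) + (-264) + (-144) + (-96) = -659
Area = |Σ|/2 = 329.5.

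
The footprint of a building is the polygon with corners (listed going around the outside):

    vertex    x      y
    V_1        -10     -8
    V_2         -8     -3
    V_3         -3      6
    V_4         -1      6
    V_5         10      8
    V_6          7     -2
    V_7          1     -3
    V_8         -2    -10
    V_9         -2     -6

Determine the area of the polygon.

Apply Gauss's area formula: 2A = Σ (x_i·y_{i+1} − x_{i+1}·y_i), indices taken mod 9.
Σ = (-34) + (-57) + (-12) + (-68) + (-76) + (-19) + (-16) + (-8) + (-44) = -334
Area = |Σ|/2 = 167.

167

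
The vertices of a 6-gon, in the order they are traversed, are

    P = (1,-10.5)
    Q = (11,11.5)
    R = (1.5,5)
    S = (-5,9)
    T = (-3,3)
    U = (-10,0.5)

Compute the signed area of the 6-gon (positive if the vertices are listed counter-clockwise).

174.125

Apply the surveyor's formula: 2A = Σ (x_i·y_{i+1} − x_{i+1}·y_i), indices taken mod 6.
P→Q: (1)(11.5) − (11)(-10.5) = 127
Q→R: (11)(5) − (1.5)(11.5) = 37.75
R→S: (1.5)(9) − (-5)(5) = 38.5
S→T: (-5)(3) − (-3)(9) = 12
T→U: (-3)(0.5) − (-10)(3) = 28.5
U→P: (-10)(-10.5) − (1)(0.5) = 104.5
Σ = 348.25
Signed area = Σ/2 = 174.125 (positive ⇒ counter-clockwise traversal).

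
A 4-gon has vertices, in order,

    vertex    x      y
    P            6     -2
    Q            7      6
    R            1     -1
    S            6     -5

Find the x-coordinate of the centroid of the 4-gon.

Apply the shoelace formula. First the cross-terms c_i = x_i·y_{i+1} − x_{i+1}·y_i:
  50, -13, 1, 18  ⇒  2A = 56, A = 28.
Then Σ (x_i + x_{i+1})·c_i = 769, so x̄ = 769 / (6·28) = 769/168.

769/168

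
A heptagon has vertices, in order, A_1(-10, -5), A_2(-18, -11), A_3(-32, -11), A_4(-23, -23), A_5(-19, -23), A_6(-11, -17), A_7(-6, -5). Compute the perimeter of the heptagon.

|A_1A_2| = √((-8)² + (-6)²) = √100 = 10
|A_2A_3| = √((-14)² + (0)²) = √196 = 14
|A_3A_4| = √((9)² + (-12)²) = √225 = 15
|A_4A_5| = √((4)² + (0)²) = √16 = 4
|A_5A_6| = √((8)² + (6)²) = √100 = 10
|A_6A_7| = √((5)² + (12)²) = √169 = 13
|A_7A_1| = √((-4)² + (0)²) = √16 = 4
Perimeter = 10 + 14 + 15 + 4 + 10 + 13 + 4 = 70.

70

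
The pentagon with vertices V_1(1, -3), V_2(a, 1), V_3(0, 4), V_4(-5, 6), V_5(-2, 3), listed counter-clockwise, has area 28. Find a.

Write out the shoelace sum; only the two edges meeting at V_2 involve a:
2·Area = [(1·1 − a·(-3)) + (a·4 − 0·1)] + 20
       = 7·a + 21 = 56
⇒ a = 5.

5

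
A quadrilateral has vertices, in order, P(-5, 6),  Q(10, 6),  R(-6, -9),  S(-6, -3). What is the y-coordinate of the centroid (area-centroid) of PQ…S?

71/77

Apply Gauss's area formula. First the cross-terms c_i = x_i·y_{i+1} − x_{i+1}·y_i:
  -90, -54, -36, -51  ⇒  2A = -231, A = -115.5.
Then Σ (y_i + y_{i+1})·c_i = -639, so ȳ = -639 / (6·(-115.5)) = 71/77.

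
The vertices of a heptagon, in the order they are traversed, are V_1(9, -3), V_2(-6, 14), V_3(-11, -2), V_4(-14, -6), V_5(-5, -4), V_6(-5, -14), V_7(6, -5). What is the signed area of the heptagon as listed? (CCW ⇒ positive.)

262

Σ = (108) + (166) + (38) + (26) + (50) + (109) + (27) = 524
Signed area = Σ/2 = 262 (positive ⇒ counter-clockwise traversal).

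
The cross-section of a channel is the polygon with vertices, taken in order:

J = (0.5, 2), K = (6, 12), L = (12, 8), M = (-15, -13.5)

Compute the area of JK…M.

83.625

Apply the shoelace formula: 2A = Σ (x_i·y_{i+1} − x_{i+1}·y_i), indices taken mod 4.
Σ = (-6) + (-96) + (-42) + (-23.25) = -167.25
Area = |Σ|/2 = 83.625.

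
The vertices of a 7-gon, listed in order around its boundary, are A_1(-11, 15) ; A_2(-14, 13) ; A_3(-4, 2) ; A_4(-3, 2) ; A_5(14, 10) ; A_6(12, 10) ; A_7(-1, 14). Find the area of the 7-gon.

184

Cross-terms: 67, 24, -2, -58, 20, 178, 139  ⇒  Σ = 368
Area = |Σ|/2 = 184.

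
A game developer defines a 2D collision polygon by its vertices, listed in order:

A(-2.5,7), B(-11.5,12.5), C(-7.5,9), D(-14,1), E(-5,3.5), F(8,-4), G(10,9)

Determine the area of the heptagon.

Apply the surveyor's formula: 2A = Σ (x_i·y_{i+1} − x_{i+1}·y_i), indices taken mod 7.
Σ = (49.25) + (-9.75) + (118.5) + (-44) + (-8) + (112) + (92.5) = 310.5
Area = |Σ|/2 = 155.25.

155.25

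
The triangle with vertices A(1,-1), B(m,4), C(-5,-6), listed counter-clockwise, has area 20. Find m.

-1

The doubled signed area Σ (x_i y_{i+1} − x_{i+1} y_i) is linear in m.
With m=0 it equals 35; the coefficient of m is -5 (from the two edges through B).
So -5·m + 35 = 2·20 = 40 ⇒ m = -1.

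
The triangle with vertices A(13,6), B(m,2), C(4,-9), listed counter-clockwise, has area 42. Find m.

5

Write out the shoelace sum; only the two edges meeting at B involve m:
2·Area = [(13·2 − m·6) + (m·(-9) − 4·2)] + 141
       = -15·m + 159 = 84
⇒ m = 5.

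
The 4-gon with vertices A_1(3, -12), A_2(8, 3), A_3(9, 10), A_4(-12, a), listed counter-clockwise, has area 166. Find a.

-15

Write out the shoelace sum; only the two edges meeting at A_4 involve a:
2·Area = [(9·a − (-12)·10) + ((-12)·(-12) − 3·a)] + 158
       = 6·a + 422 = 332
⇒ a = -15.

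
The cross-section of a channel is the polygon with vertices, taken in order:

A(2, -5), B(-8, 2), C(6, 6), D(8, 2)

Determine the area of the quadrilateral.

Cross-terms: -36, -60, -36, -44  ⇒  Σ = -176
Area = |Σ|/2 = 88.

88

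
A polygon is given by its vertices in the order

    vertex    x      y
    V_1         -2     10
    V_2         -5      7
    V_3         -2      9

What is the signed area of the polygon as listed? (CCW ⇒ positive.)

1.5

Apply Gauss's area formula: 2A = Σ (x_i·y_{i+1} − x_{i+1}·y_i), indices taken mod 3.
V_1→V_2: (-2)(7) − (-5)(10) = 36
V_2→V_3: (-5)(9) − (-2)(7) = -31
V_3→V_1: (-2)(10) − (-2)(9) = -2
Σ = 3
Signed area = Σ/2 = 1.5 (positive ⇒ counter-clockwise traversal).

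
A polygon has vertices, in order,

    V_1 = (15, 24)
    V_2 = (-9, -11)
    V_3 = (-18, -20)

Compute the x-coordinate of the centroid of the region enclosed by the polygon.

Apply Gauss's area formula. First the cross-terms c_i = x_i·y_{i+1} − x_{i+1}·y_i:
  51, -18, -132  ⇒  2A = -99, A = -49.5.
Then Σ (x_i + x_{i+1})·c_i = 1188, so x̄ = 1188 / (6·(-49.5)) = -4.

-4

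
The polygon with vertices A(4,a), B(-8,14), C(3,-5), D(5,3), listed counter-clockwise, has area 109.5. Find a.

11

The doubled signed area Σ (x_i y_{i+1} − x_{i+1} y_i) is linear in a.
With a=0 it equals 76; the coefficient of a is 13 (from the two edges through A).
So 13·a + 76 = 2·109.5 = 219 ⇒ a = 11.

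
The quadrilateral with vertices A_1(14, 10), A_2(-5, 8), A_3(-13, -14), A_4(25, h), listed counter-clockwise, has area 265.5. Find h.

The doubled signed area Σ (x_i y_{i+1} − x_{i+1} y_i) is linear in h.
With h=0 it equals 936; the coefficient of h is -27 (from the two edges through A_4).
So -27·h + 936 = 2·265.5 = 531 ⇒ h = 15.

15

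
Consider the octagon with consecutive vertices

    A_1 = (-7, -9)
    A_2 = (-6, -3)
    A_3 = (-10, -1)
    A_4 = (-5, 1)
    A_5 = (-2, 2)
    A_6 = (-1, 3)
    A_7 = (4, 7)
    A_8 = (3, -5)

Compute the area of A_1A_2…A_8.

103

Cross-terms: -33, -24, -15, -8, -4, -19, -41, -62  ⇒  Σ = -206
Area = |Σ|/2 = 103.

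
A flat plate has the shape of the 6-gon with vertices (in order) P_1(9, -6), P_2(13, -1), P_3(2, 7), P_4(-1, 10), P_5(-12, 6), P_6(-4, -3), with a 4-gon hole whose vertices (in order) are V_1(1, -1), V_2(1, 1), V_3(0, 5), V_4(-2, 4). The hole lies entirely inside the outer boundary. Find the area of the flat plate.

199.5

Outer boundary:
Σ = (69) + (93) + (27) + (114) + (60) + (51) = 414
Area = |Σ|/2 = 207.
Hole:
Apply Gauss's area formula: 2A = Σ (x_i·y_{i+1} − x_{i+1}·y_i), indices taken mod 4.
Cross-terms: 2, 5, 10, -2  ⇒  Σ = 15
Area = |Σ|/2 = 7.5.
Net area = 207 − 7.5 = 199.5.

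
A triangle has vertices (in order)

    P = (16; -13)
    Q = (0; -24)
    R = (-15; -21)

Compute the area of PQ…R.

Cross-terms: -384, -360, 531  ⇒  Σ = -213
Area = |Σ|/2 = 106.5.

106.5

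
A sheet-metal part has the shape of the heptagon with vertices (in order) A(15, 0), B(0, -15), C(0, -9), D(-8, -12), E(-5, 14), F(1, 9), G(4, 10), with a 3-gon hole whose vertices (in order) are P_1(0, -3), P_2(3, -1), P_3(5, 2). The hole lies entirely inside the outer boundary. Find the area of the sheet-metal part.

349.5

Outer boundary:
Apply Gauss's area formula: 2A = Σ (x_i·y_{i+1} − x_{i+1}·y_i), indices taken mod 7.
Σ = (-225) + (0) + (-72) + (-172) + (-59) + (-26) + (-150) = -704
Area = |Σ|/2 = 352.
Hole:
Apply the surveyor's formula: 2A = Σ (x_i·y_{i+1} − x_{i+1}·y_i), indices taken mod 3.
Cross-terms: 9, 11, -15  ⇒  Σ = 5
Area = |Σ|/2 = 2.5.
Net area = 352 − 2.5 = 349.5.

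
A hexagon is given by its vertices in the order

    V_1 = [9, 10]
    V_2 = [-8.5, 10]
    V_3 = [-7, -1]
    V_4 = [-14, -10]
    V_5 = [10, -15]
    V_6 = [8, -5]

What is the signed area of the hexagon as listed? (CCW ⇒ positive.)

407.25

Apply the shoelace formula: 2A = Σ (x_i·y_{i+1} − x_{i+1}·y_i), indices taken mod 6.
Cross-terms: 175, 78.5, 56, 310, 70, 125  ⇒  Σ = 814.5
Signed area = Σ/2 = 407.25 (positive ⇒ counter-clockwise traversal).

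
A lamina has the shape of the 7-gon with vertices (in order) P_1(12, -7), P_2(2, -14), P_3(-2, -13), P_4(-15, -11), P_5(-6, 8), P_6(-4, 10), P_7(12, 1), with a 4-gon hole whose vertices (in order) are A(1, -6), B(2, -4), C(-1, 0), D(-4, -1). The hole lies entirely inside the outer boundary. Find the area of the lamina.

Outer boundary:
P_1→P_2: (12)(-14) − (2)(-7) = -154
P_2→P_3: (2)(-13) − (-2)(-14) = -54
P_3→P_4: (-2)(-11) − (-15)(-13) = -173
P_4→P_5: (-15)(8) − (-6)(-11) = -186
P_5→P_6: (-6)(10) − (-4)(8) = -28
P_6→P_7: (-4)(1) − (12)(10) = -124
P_7→P_1: (12)(-7) − (12)(1) = -96
Σ = -815
Area = |Σ|/2 = 407.5.
Hole:
Apply Gauss's area formula: 2A = Σ (x_i·y_{i+1} − x_{i+1}·y_i), indices taken mod 4.
Cross-terms: 8, -4, 1, 25  ⇒  Σ = 30
Area = |Σ|/2 = 15.
Net area = 407.5 − 15 = 392.5.

392.5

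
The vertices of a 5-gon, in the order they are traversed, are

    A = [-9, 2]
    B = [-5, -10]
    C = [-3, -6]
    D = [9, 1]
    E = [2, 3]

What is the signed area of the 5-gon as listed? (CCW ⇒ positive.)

Apply the surveyor's formula: 2A = Σ (x_i·y_{i+1} − x_{i+1}·y_i), indices taken mod 5.
Σ = (100) + (0) + (51) + (25) + (31) = 207
Signed area = Σ/2 = 103.5 (positive ⇒ counter-clockwise traversal).

103.5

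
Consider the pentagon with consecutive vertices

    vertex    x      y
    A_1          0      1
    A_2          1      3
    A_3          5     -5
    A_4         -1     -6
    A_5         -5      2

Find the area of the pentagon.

Apply the surveyor's formula: 2A = Σ (x_i·y_{i+1} − x_{i+1}·y_i), indices taken mod 5.
Cross-terms: -1, -20, -35, -32, -5  ⇒  Σ = -93
Area = |Σ|/2 = 46.5.

46.5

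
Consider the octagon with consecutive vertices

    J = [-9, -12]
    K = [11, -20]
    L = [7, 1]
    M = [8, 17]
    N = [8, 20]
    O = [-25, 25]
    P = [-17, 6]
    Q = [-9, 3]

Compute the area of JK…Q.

Apply the shoelace (surveyor's) formula: 2A = Σ (x_i·y_{i+1} − x_{i+1}·y_i), indices taken mod 8.
Cross-terms: 312, 151, 111, 24, 700, 275, 3, 135  ⇒  Σ = 1711
Area = |Σ|/2 = 855.5.

855.5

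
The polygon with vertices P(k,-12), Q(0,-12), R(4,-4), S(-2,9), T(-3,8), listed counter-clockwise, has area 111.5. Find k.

The doubled signed area Σ (x_i y_{i+1} − x_{i+1} y_i) is linear in k.
With k=0 it equals 123; the coefficient of k is -20 (from the two edges through P).
So -20·k + 123 = 2·111.5 = 223 ⇒ k = -5.

-5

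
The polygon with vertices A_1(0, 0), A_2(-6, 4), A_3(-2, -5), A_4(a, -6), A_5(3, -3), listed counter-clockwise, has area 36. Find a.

2

The doubled signed area Σ (x_i y_{i+1} − x_{i+1} y_i) is linear in a.
With a=0 it equals 68; the coefficient of a is 2 (from the two edges through A_4).
So 2·a + 68 = 2·36 = 72 ⇒ a = 2.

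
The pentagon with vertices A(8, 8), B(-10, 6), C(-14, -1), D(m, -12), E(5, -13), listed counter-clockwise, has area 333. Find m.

Write out the shoelace sum; only the two edges meeting at D involve m:
2·Area = [((-14)·(-12) − m·(-1)) + (m·(-13) − 5·(-12))] + 366
       = -12·m + 594 = 666
⇒ m = -6.

-6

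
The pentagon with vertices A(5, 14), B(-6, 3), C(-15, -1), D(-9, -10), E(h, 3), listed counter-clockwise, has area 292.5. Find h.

14

Write out the shoelace sum; only the two edges meeting at E involve h:
2·Area = [((-9)·3 − h·(-10)) + (h·14 − 5·3)] + 291
       = 24·h + 249 = 585
⇒ h = 14.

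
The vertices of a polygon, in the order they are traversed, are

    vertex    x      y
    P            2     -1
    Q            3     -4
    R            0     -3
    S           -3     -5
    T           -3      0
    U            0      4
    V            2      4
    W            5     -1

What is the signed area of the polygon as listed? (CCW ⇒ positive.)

Apply the surveyor's formula: 2A = Σ (x_i·y_{i+1} − x_{i+1}·y_i), indices taken mod 8.
Σ = (-5) + (-9) + (-9) + (-15) + (-12) + (-8) + (-22) + (-3) = -83
Signed area = Σ/2 = -41.5 (negative ⇒ clockwise traversal).

-41.5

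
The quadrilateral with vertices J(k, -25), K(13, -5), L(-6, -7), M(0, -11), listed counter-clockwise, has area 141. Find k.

The doubled signed area Σ (x_i y_{i+1} − x_{i+1} y_i) is linear in k.
With k=0 it equals 270; the coefficient of k is 6 (from the two edges through J).
So 6·k + 270 = 2·141 = 282 ⇒ k = 2.

2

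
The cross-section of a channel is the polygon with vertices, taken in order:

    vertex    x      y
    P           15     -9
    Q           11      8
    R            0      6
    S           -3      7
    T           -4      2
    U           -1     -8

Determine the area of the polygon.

Cross-terms: 219, 66, 18, 22, 34, 129  ⇒  Σ = 488
Area = |Σ|/2 = 244.

244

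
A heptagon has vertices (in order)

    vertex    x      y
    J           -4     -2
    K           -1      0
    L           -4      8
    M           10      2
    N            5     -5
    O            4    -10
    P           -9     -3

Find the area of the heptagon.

142

Apply the shoelace (surveyor's) formula: 2A = Σ (x_i·y_{i+1} − x_{i+1}·y_i), indices taken mod 7.
J→K: (-4)(0) − (-1)(-2) = -2
K→L: (-1)(8) − (-4)(0) = -8
L→M: (-4)(2) − (10)(8) = -88
M→N: (10)(-5) − (5)(2) = -60
N→O: (5)(-10) − (4)(-5) = -30
O→P: (4)(-3) − (-9)(-10) = -102
P→J: (-9)(-2) − (-4)(-3) = 6
Σ = -284
Area = |Σ|/2 = 142.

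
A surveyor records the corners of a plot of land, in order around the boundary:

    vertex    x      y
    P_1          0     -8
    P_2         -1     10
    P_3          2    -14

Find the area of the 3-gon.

Apply the surveyor's formula: 2A = Σ (x_i·y_{i+1} − x_{i+1}·y_i), indices taken mod 3.
P_1→P_2: (0)(10) − (-1)(-8) = -8
P_2→P_3: (-1)(-14) − (2)(10) = -6
P_3→P_1: (2)(-8) − (0)(-14) = -16
Σ = -30
Area = |Σ|/2 = 15.

15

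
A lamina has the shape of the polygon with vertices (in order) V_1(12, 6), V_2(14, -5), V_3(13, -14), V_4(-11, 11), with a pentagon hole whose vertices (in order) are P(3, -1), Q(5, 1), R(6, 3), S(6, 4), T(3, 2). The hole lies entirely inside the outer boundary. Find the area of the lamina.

235

Outer boundary:
Σ = (-144) + (-131) + (-11) + (-198) = -484
Area = |Σ|/2 = 242.
Hole:
Σ = (8) + (9) + (6) + (0) + (-9) = 14
Area = |Σ|/2 = 7.
Net area = 242 − 7 = 235.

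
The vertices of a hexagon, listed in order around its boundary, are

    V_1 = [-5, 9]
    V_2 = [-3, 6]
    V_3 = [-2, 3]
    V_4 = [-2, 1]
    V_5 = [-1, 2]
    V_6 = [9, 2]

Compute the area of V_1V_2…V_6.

36

Apply the shoelace (surveyor's) formula: 2A = Σ (x_i·y_{i+1} − x_{i+1}·y_i), indices taken mod 6.
V_1→V_2: (-5)(6) − (-3)(9) = -3
V_2→V_3: (-3)(3) − (-2)(6) = 3
V_3→V_4: (-2)(1) − (-2)(3) = 4
V_4→V_5: (-2)(2) − (-1)(1) = -3
V_5→V_6: (-1)(2) − (9)(2) = -20
V_6→V_1: (9)(9) − (-5)(2) = 91
Σ = 72
Area = |Σ|/2 = 36.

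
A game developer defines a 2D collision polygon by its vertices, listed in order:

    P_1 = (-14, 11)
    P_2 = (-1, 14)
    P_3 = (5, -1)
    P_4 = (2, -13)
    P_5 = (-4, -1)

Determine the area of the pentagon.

214.5

Apply the surveyor's formula: 2A = Σ (x_i·y_{i+1} − x_{i+1}·y_i), indices taken mod 5.
Σ = (-185) + (-69) + (-63) + (-54) + (-58) = -429
Area = |Σ|/2 = 214.5.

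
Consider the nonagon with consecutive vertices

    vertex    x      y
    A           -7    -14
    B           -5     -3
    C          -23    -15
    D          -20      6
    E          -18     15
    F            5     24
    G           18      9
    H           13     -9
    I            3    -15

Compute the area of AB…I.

1080.5

Apply Gauss's area formula: 2A = Σ (x_i·y_{i+1} − x_{i+1}·y_i), indices taken mod 9.
A→B: (-7)(-3) − (-5)(-14) = -49
B→C: (-5)(-15) − (-23)(-3) = 6
C→D: (-23)(6) − (-20)(-15) = -438
D→E: (-20)(15) − (-18)(6) = -192
E→F: (-18)(24) − (5)(15) = -507
F→G: (5)(9) − (18)(24) = -387
G→H: (18)(-9) − (13)(9) = -279
H→I: (13)(-15) − (3)(-9) = -168
I→A: (3)(-14) − (-7)(-15) = -147
Σ = -2161
Area = |Σ|/2 = 1080.5.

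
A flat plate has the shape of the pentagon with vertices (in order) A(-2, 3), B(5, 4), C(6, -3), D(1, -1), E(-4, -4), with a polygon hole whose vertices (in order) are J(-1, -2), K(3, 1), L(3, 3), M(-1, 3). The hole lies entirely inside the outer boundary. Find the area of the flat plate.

32.5

Outer boundary:
Apply the surveyor's formula: 2A = Σ (x_i·y_{i+1} − x_{i+1}·y_i), indices taken mod 5.
A→B: (-2)(4) − (5)(3) = -23
B→C: (5)(-3) − (6)(4) = -39
C→D: (6)(-1) − (1)(-3) = -3
D→E: (1)(-4) − (-4)(-1) = -8
E→A: (-4)(3) − (-2)(-4) = -20
Σ = -93
Area = |Σ|/2 = 46.5.
Hole:
Apply the surveyor's formula: 2A = Σ (x_i·y_{i+1} − x_{i+1}·y_i), indices taken mod 4.
J→K: (-1)(1) − (3)(-2) = 5
K→L: (3)(3) − (3)(1) = 6
L→M: (3)(3) − (-1)(3) = 12
M→J: (-1)(-2) − (-1)(3) = 5
Σ = 28
Area = |Σ|/2 = 14.
Net area = 46.5 − 14 = 32.5.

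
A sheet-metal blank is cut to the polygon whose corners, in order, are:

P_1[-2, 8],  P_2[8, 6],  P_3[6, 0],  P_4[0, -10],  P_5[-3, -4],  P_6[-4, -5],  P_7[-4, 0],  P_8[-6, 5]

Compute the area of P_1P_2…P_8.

140.5

Apply Gauss's area formula: 2A = Σ (x_i·y_{i+1} − x_{i+1}·y_i), indices taken mod 8.
Σ = (-76) + (-36) + (-60) + (-30) + (-1) + (-20) + (-20) + (-38) = -281
Area = |Σ|/2 = 140.5.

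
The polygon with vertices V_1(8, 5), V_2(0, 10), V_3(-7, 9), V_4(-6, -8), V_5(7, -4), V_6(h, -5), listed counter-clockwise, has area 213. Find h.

The doubled signed area Σ (x_i y_{i+1} − x_{i+1} y_i) is linear in h.
With h=0 it equals 345; the coefficient of h is 9 (from the two edges through V_6).
So 9·h + 345 = 2·213 = 426 ⇒ h = 9.

9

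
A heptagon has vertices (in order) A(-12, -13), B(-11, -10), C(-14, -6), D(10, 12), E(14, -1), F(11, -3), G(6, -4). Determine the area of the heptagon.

Apply the shoelace (surveyor's) formula: 2A = Σ (x_i·y_{i+1} − x_{i+1}·y_i), indices taken mod 7.
Cross-terms: -23, -74, -108, -178, -31, -26, -126  ⇒  Σ = -566
Area = |Σ|/2 = 283.

283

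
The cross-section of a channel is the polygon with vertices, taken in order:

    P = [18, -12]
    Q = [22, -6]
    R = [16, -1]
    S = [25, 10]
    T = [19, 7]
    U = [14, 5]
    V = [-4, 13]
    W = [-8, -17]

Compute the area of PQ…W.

586.5

Apply Gauss's area formula: 2A = Σ (x_i·y_{i+1} − x_{i+1}·y_i), indices taken mod 8.
Cross-terms: 156, 74, 185, -15, -3, 202, 172, 402  ⇒  Σ = 1173
Area = |Σ|/2 = 586.5.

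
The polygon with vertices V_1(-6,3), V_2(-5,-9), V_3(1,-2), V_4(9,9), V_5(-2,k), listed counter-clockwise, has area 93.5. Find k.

The doubled signed area Σ (x_i y_{i+1} − x_{i+1} y_i) is linear in k.
With k=0 it equals 127; the coefficient of k is 15 (from the two edges through V_5).
So 15·k + 127 = 2·93.5 = 187 ⇒ k = 4.

4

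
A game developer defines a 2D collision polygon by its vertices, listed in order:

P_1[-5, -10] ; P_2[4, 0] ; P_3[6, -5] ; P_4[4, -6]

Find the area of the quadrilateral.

33

Apply Gauss's area formula: 2A = Σ (x_i·y_{i+1} − x_{i+1}·y_i), indices taken mod 4.
P_1→P_2: (-5)(0) − (4)(-10) = 40
P_2→P_3: (4)(-5) − (6)(0) = -20
P_3→P_4: (6)(-6) − (4)(-5) = -16
P_4→P_1: (4)(-10) − (-5)(-6) = -70
Σ = -66
Area = |Σ|/2 = 33.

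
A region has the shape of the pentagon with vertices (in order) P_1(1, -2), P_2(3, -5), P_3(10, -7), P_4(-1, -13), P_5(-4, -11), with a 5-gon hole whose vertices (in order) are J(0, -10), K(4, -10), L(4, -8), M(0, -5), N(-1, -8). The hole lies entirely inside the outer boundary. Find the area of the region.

48

Outer boundary:
Apply the surveyor's formula: 2A = Σ (x_i·y_{i+1} − x_{i+1}·y_i), indices taken mod 5.
P_1→P_2: (1)(-5) − (3)(-2) = 1
P_2→P_3: (3)(-7) − (10)(-5) = 29
P_3→P_4: (10)(-13) − (-1)(-7) = -137
P_4→P_5: (-1)(-11) − (-4)(-13) = -41
P_5→P_1: (-4)(-2) − (1)(-11) = 19
Σ = -129
Area = |Σ|/2 = 64.5.
Hole:
Σ = (40) + (8) + (-20) + (-5) + (10) = 33
Area = |Σ|/2 = 16.5.
Net area = 64.5 − 16.5 = 48.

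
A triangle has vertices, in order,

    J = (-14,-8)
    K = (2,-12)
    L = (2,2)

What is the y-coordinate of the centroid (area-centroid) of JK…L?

Apply the shoelace (surveyor's) formula. First the cross-terms c_i = x_i·y_{i+1} − x_{i+1}·y_i:
  184, 28, 12  ⇒  2A = 224, A = 112.
Then Σ (y_i + y_{i+1})·c_i = -4032, so ȳ = -4032 / (6·112) = -6.

-6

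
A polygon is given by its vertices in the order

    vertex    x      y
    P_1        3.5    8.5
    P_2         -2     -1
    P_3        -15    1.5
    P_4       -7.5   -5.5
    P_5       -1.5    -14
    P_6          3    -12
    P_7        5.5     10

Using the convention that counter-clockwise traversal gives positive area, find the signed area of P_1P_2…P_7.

Σ = (13.5) + (-18) + (93.75) + (96.75) + (60) + (96) + (11.75) = 353.75
Signed area = Σ/2 = 176.875 (positive ⇒ counter-clockwise traversal).

176.875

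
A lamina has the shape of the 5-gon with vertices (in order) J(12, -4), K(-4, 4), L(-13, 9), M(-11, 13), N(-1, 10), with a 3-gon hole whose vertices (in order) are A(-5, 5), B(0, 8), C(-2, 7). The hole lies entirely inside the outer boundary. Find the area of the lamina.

117

Outer boundary:
Apply Gauss's area formula: 2A = Σ (x_i·y_{i+1} − x_{i+1}·y_i), indices taken mod 5.
Σ = (32) + (16) + (-70) + (-97) + (-116) = -235
Area = |Σ|/2 = 117.5.
Hole:
Apply the surveyor's formula: 2A = Σ (x_i·y_{i+1} − x_{i+1}·y_i), indices taken mod 3.
Σ = (-40) + (16) + (25) = 1
Area = |Σ|/2 = 0.5.
Net area = 117.5 − 0.5 = 117.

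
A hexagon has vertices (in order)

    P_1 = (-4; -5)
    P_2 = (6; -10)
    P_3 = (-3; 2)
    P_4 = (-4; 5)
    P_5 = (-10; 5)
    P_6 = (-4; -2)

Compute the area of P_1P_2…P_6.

63.5

Cross-terms: 70, -18, -7, 30, 40, 12  ⇒  Σ = 127
Area = |Σ|/2 = 63.5.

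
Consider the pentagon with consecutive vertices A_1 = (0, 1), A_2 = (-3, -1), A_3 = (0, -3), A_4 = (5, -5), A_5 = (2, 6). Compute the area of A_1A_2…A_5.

34.5

Apply the surveyor's formula: 2A = Σ (x_i·y_{i+1} − x_{i+1}·y_i), indices taken mod 5.
A_1→A_2: (0)(-1) − (-3)(1) = 3
A_2→A_3: (-3)(-3) − (0)(-1) = 9
A_3→A_4: (0)(-5) − (5)(-3) = 15
A_4→A_5: (5)(6) − (2)(-5) = 40
A_5→A_1: (2)(1) − (0)(6) = 2
Σ = 69
Area = |Σ|/2 = 34.5.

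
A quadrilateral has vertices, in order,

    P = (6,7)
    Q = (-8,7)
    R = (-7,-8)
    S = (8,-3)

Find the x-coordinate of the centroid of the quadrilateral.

Apply the surveyor's formula. First the cross-terms c_i = x_i·y_{i+1} − x_{i+1}·y_i:
  98, 113, 85, 74  ⇒  2A = 370, A = 185.
Then Σ (x_i + x_{i+1})·c_i = -770, so x̄ = -770 / (6·185) = -77/111.

-77/111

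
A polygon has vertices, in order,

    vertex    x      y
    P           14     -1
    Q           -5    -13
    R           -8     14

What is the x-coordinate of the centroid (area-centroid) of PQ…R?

1/3

Apply the surveyor's formula. First the cross-terms c_i = x_i·y_{i+1} − x_{i+1}·y_i:
  -187, -174, -188  ⇒  2A = -549, A = -274.5.
Then Σ (x_i + x_{i+1})·c_i = -549, so x̄ = -549 / (6·(-274.5)) = 1/3.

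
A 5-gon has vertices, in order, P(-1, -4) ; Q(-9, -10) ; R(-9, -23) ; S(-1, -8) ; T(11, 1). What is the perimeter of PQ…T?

|PQ| = √((-8)² + (-6)²) = √100 = 10
|QR| = √((0)² + (-13)²) = √169 = 13
|RS| = √((8)² + (15)²) = √289 = 17
|ST| = √((12)² + (9)²) = √225 = 15
|TP| = √((-12)² + (-5)²) = √169 = 13
Perimeter = 10 + 13 + 17 + 15 + 13 = 68.

68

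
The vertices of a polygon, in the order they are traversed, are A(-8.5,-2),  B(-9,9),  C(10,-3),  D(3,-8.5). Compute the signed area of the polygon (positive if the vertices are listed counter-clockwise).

-155.875

A→B: (-8.5)(9) − (-9)(-2) = -94.5
B→C: (-9)(-3) − (10)(9) = -63
C→D: (10)(-8.5) − (3)(-3) = -76
D→A: (3)(-2) − (-8.5)(-8.5) = -78.25
Σ = -311.75
Signed area = Σ/2 = -155.875 (negative ⇒ clockwise traversal).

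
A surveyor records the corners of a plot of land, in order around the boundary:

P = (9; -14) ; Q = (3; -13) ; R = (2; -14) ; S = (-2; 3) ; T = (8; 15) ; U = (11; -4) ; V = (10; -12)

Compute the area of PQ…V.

Apply the shoelace (surveyor's) formula: 2A = Σ (x_i·y_{i+1} − x_{i+1}·y_i), indices taken mod 7.
Σ = (-75) + (-16) + (-22) + (-54) + (-197) + (-92) + (-32) = -488
Area = |Σ|/2 = 244.

244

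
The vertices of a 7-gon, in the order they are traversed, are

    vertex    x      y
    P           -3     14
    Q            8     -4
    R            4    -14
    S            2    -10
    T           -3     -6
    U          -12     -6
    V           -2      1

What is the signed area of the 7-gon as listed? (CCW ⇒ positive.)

Apply the shoelace (surveyor's) formula: 2A = Σ (x_i·y_{i+1} − x_{i+1}·y_i), indices taken mod 7.
Σ = (-100) + (-96) + (-12) + (-42) + (-54) + (-24) + (-25) = -353
Signed area = Σ/2 = -176.5 (negative ⇒ clockwise traversal).

-176.5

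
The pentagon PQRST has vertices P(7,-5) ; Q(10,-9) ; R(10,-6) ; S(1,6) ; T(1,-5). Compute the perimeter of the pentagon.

40

|PQ| = √((3)² + (-4)²) = √25 = 5
|QR| = √((0)² + (3)²) = √9 = 3
|RS| = √((-9)² + (12)²) = √225 = 15
|ST| = √((0)² + (-11)²) = √121 = 11
|TP| = √((6)² + (0)²) = √36 = 6
Perimeter = 5 + 3 + 15 + 11 + 6 = 40.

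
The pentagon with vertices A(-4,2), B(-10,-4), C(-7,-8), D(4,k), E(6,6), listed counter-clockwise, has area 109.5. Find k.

The doubled signed area Σ (x_i y_{i+1} − x_{i+1} y_i) is linear in k.
With k=0 it equals 180; the coefficient of k is -13 (from the two edges through D).
So -13·k + 180 = 2·109.5 = 219 ⇒ k = -3.

-3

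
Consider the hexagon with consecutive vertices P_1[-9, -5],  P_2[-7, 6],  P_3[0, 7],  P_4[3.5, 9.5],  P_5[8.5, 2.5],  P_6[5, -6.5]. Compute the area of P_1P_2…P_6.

192.875

Σ = (-89) + (-49) + (-24.5) + (-72) + (-67.75) + (-83.5) = -385.75
Area = |Σ|/2 = 192.875.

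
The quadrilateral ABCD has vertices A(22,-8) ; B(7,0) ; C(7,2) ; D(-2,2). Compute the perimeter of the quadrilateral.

|AB| = √((-15)² + (8)²) = √289 = 17
|BC| = √((0)² + (2)²) = √4 = 2
|CD| = √((-9)² + (0)²) = √81 = 9
|DA| = √((24)² + (-10)²) = √676 = 26
Perimeter = 17 + 2 + 9 + 26 = 54.

54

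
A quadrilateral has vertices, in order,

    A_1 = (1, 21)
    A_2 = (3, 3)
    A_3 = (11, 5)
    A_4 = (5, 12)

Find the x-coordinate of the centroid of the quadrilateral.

Apply Gauss's area formula. First the cross-terms c_i = x_i·y_{i+1} − x_{i+1}·y_i:
  -60, -18, 107, 93  ⇒  2A = 122, A = 61.
Then Σ (x_i + x_{i+1})·c_i = 1778, so x̄ = 1778 / (6·61) = 889/183.

889/183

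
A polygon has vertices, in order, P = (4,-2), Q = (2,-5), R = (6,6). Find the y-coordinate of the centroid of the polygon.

Apply the shoelace (surveyor's) formula. First the cross-terms c_i = x_i·y_{i+1} − x_{i+1}·y_i:
  -16, 42, -36  ⇒  2A = -10, A = -5.
Then Σ (y_i + y_{i+1})·c_i = 10, so ȳ = 10 / (6·(-5)) = -1/3.

-1/3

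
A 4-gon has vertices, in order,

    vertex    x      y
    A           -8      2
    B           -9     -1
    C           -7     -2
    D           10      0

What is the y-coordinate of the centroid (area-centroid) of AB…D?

Apply the shoelace formula. First the cross-terms c_i = x_i·y_{i+1} − x_{i+1}·y_i:
  26, 11, 20, 20  ⇒  2A = 77, A = 38.5.
Then Σ (y_i + y_{i+1})·c_i = -7, so ȳ = -7 / (6·38.5) = -1/33.

-1/33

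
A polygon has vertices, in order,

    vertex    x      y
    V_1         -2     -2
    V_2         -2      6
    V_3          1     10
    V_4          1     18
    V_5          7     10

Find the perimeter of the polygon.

46

|V_1V_2| = √((0)² + (8)²) = √64 = 8
|V_2V_3| = √((3)² + (4)²) = √25 = 5
|V_3V_4| = √((0)² + (8)²) = √64 = 8
|V_4V_5| = √((6)² + (-8)²) = √100 = 10
|V_5V_1| = √((-9)² + (-12)²) = √225 = 15
Perimeter = 8 + 5 + 8 + 10 + 15 = 46.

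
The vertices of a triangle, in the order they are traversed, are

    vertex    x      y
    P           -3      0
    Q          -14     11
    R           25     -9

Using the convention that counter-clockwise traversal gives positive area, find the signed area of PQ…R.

Apply Gauss's area formula: 2A = Σ (x_i·y_{i+1} − x_{i+1}·y_i), indices taken mod 3.
Cross-terms: -33, -149, -27  ⇒  Σ = -209
Signed area = Σ/2 = -104.5 (negative ⇒ clockwise traversal).

-104.5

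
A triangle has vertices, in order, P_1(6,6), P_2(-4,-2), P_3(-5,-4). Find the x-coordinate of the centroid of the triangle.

-1

Apply the shoelace formula. First the cross-terms c_i = x_i·y_{i+1} − x_{i+1}·y_i:
  12, 6, -6  ⇒  2A = 12, A = 6.
Then Σ (x_i + x_{i+1})·c_i = -36, so x̄ = -36 / (6·6) = -1.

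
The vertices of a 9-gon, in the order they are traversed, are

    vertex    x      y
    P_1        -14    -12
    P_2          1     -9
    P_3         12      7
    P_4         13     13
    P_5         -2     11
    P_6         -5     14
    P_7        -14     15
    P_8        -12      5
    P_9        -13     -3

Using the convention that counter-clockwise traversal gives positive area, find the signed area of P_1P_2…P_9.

Apply the surveyor's formula: 2A = Σ (x_i·y_{i+1} − x_{i+1}·y_i), indices taken mod 9.
Σ = (138) + (115) + (65) + (169) + (27) + (121) + (110) + (101) + (114) = 960
Signed area = Σ/2 = 480 (positive ⇒ counter-clockwise traversal).

480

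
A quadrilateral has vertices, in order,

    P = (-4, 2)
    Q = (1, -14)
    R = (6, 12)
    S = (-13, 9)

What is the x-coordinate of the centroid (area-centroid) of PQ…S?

Apply the shoelace (surveyor's) formula. First the cross-terms c_i = x_i·y_{i+1} − x_{i+1}·y_i:
  54, 96, 210, 10  ⇒  2A = 370, A = 185.
Then Σ (x_i + x_{i+1})·c_i = -1130, so x̄ = -1130 / (6·185) = -113/111.

-113/111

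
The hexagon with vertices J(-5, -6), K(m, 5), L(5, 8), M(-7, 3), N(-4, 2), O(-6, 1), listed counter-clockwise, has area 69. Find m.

The doubled signed area Σ (x_i y_{i+1} − x_{i+1} y_i) is linear in m.
With m=0 it equals 68; the coefficient of m is 14 (from the two edges through K).
So 14·m + 68 = 2·69 = 138 ⇒ m = 5.

5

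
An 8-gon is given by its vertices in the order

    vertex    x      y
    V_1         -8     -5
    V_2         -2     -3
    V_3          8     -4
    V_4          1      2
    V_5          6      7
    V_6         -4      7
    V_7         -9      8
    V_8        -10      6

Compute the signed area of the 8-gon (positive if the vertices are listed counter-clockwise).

Apply the shoelace formula: 2A = Σ (x_i·y_{i+1} − x_{i+1}·y_i), indices taken mod 8.
Cross-terms: 14, 32, 20, -5, 70, 31, 26, 98  ⇒  Σ = 286
Signed area = Σ/2 = 143 (positive ⇒ counter-clockwise traversal).

143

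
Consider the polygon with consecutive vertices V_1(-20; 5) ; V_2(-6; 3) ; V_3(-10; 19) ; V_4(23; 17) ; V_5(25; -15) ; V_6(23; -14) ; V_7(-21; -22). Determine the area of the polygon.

Apply the surveyor's formula: 2A = Σ (x_i·y_{i+1} − x_{i+1}·y_i), indices taken mod 7.
V_1→V_2: (-20)(3) − (-6)(5) = -30
V_2→V_3: (-6)(19) − (-10)(3) = -84
V_3→V_4: (-10)(17) − (23)(19) = -607
V_4→V_5: (23)(-15) − (25)(17) = -770
V_5→V_6: (25)(-14) − (23)(-15) = -5
V_6→V_7: (23)(-22) − (-21)(-14) = -800
V_7→V_1: (-21)(5) − (-20)(-22) = -545
Σ = -2841
Area = |Σ|/2 = 1420.5.

1420.5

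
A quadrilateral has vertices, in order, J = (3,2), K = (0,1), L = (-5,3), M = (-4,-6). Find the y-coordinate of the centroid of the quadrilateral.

-137/180

Apply the shoelace formula. First the cross-terms c_i = x_i·y_{i+1} − x_{i+1}·y_i:
  3, 5, 42, 10  ⇒  2A = 60, A = 30.
Then Σ (y_i + y_{i+1})·c_i = -137, so ȳ = -137 / (6·30) = -137/180.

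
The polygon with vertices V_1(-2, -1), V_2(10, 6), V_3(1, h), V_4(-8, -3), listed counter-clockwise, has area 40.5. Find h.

5

Write out the shoelace sum; only the two edges meeting at V_3 involve h:
2·Area = [(10·h − 1·6) + (1·(-3) − (-8)·h)] + 0
       = 18·h + -9 = 81
⇒ h = 5.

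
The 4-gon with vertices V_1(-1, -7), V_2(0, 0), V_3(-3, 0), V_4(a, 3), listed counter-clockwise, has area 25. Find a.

Write out the shoelace sum; only the two edges meeting at V_4 involve a:
2·Area = [((-3)·3 − a·0) + (a·(-7) − (-1)·3)] + 0
       = -7·a + -6 = 50
⇒ a = -8.

-8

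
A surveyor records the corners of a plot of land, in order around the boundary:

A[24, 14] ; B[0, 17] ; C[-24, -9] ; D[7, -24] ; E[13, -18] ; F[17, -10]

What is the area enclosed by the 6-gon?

1147.5

A→B: (24)(17) − (0)(14) = 408
B→C: (0)(-9) − (-24)(17) = 408
C→D: (-24)(-24) − (7)(-9) = 639
D→E: (7)(-18) − (13)(-24) = 186
E→F: (13)(-10) − (17)(-18) = 176
F→A: (17)(14) − (24)(-10) = 478
Σ = 2295
Area = |Σ|/2 = 1147.5.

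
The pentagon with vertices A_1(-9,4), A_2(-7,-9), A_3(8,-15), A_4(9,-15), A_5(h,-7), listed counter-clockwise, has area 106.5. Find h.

Write out the shoelace sum; only the two edges meeting at A_5 involve h:
2·Area = [(9·(-7) − h·(-15)) + (h·4 − (-9)·(-7))] + 301
       = 19·h + 175 = 213
⇒ h = 2.

2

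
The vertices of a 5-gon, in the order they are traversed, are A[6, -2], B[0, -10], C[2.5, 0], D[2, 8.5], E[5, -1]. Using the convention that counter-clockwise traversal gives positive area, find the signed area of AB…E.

Apply Gauss's area formula: 2A = Σ (x_i·y_{i+1} − x_{i+1}·y_i), indices taken mod 5.
Σ = (-60) + (25) + (21.25) + (-44.5) + (-4) = -62.25
Signed area = Σ/2 = -31.125 (negative ⇒ clockwise traversal).

-31.125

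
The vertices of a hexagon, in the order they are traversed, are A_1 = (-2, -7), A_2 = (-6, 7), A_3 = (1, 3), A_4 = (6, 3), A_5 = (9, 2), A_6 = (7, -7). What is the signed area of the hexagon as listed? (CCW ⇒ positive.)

Apply the surveyor's formula: 2A = Σ (x_i·y_{i+1} − x_{i+1}·y_i), indices taken mod 6.
A_1→A_2: (-2)(7) − (-6)(-7) = -56
A_2→A_3: (-6)(3) − (1)(7) = -25
A_3→A_4: (1)(3) − (6)(3) = -15
A_4→A_5: (6)(2) − (9)(3) = -15
A_5→A_6: (9)(-7) − (7)(2) = -77
A_6→A_1: (7)(-7) − (-2)(-7) = -63
Σ = -251
Signed area = Σ/2 = -125.5 (negative ⇒ clockwise traversal).

-125.5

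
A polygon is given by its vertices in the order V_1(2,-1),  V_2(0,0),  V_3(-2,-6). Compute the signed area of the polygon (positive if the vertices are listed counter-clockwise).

7

Apply the shoelace (surveyor's) formula: 2A = Σ (x_i·y_{i+1} − x_{i+1}·y_i), indices taken mod 3.
Cross-terms: 0, 0, 14  ⇒  Σ = 14
Signed area = Σ/2 = 7 (positive ⇒ counter-clockwise traversal).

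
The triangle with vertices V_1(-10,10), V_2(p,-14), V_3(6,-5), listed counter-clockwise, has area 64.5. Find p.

7

Write out the shoelace sum; only the two edges meeting at V_2 involve p:
2·Area = [((-10)·(-14) − p·10) + (p·(-5) − 6·(-14))] + 10
       = -15·p + 234 = 129
⇒ p = 7.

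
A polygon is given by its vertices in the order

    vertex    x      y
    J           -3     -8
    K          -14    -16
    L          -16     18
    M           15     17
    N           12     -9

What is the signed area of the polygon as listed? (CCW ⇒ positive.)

Apply the shoelace (surveyor's) formula: 2A = Σ (x_i·y_{i+1} − x_{i+1}·y_i), indices taken mod 5.
Cross-terms: -64, -508, -542, -339, -123  ⇒  Σ = -1576
Signed area = Σ/2 = -788 (negative ⇒ clockwise traversal).

-788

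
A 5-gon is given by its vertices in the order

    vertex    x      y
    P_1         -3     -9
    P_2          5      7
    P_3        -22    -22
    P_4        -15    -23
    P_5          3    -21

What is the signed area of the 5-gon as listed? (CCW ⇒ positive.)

269

Σ = (24) + (44) + (176) + (384) + (-90) = 538
Signed area = Σ/2 = 269 (positive ⇒ counter-clockwise traversal).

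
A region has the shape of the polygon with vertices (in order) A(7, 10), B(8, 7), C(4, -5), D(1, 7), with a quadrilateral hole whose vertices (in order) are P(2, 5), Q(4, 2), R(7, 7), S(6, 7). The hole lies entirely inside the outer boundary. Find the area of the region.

42

Outer boundary:
Apply the shoelace (surveyor's) formula: 2A = Σ (x_i·y_{i+1} − x_{i+1}·y_i), indices taken mod 4.
Σ = (-31) + (-68) + (33) + (-39) = -105
Area = |Σ|/2 = 52.5.
Hole:
Apply the surveyor's formula: 2A = Σ (x_i·y_{i+1} − x_{i+1}·y_i), indices taken mod 4.
Σ = (-16) + (14) + (7) + (16) = 21
Area = |Σ|/2 = 10.5.
Net area = 52.5 − 10.5 = 42.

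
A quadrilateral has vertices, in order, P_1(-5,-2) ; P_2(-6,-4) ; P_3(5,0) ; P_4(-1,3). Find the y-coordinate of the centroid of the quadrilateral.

-11/30

Apply the shoelace (surveyor's) formula. First the cross-terms c_i = x_i·y_{i+1} − x_{i+1}·y_i:
  8, 20, 15, 17  ⇒  2A = 60, A = 30.
Then Σ (y_i + y_{i+1})·c_i = -66, so ȳ = -66 / (6·30) = -11/30.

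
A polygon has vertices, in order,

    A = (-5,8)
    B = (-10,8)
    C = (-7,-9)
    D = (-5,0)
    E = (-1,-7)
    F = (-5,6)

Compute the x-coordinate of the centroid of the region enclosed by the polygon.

-6.416

Apply Gauss's area formula. First the cross-terms c_i = x_i·y_{i+1} − x_{i+1}·y_i:
  40, 146, -45, 35, -41, -10  ⇒  2A = 125, A = 62.5.
Then Σ (x_i + x_{i+1})·c_i = -2406, so x̄ = -2406 / (6·62.5) = -6.416.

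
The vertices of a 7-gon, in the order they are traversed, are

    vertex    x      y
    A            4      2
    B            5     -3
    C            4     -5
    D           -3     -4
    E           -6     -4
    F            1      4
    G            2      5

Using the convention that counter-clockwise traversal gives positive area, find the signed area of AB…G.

Apply the surveyor's formula: 2A = Σ (x_i·y_{i+1} − x_{i+1}·y_i), indices taken mod 7.
Σ = (-22) + (-13) + (-31) + (-12) + (-20) + (-3) + (-16) = -117
Signed area = Σ/2 = -58.5 (negative ⇒ clockwise traversal).

-58.5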